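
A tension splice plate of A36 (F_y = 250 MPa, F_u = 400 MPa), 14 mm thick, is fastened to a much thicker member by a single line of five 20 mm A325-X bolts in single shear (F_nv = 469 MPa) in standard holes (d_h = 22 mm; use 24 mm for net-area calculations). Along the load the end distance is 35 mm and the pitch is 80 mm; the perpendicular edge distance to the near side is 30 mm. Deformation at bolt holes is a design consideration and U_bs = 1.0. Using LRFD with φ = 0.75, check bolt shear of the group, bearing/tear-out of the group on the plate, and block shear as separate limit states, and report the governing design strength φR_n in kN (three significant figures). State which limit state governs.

553 kN (bolt shear governs)

Bolt shear: A_b = π·20²/4 = 314.2 mm²; R_n = 469 × 314.2 × 5 × 1 / 1000 = 736.7 kN → 0.75 × 736.7 = 553 kN.
Bearing: edge l_c = 24, r_n = 161.3 kN; interior l_c = 58, r_n = 268.8 kN; R_n = 161.3 + 4·268.8 = 1236 kN → 927 kN.
Block shear: A_gv = 4970, A_nv = 3458, A_nt = 252 mm²; R_n = min(0.6F_uA_nv, 0.6F_yA_gv) + U_bs·F_u·A_nt = 846.3 kN → 635 kN.
Bolt shear governs: 553 kN.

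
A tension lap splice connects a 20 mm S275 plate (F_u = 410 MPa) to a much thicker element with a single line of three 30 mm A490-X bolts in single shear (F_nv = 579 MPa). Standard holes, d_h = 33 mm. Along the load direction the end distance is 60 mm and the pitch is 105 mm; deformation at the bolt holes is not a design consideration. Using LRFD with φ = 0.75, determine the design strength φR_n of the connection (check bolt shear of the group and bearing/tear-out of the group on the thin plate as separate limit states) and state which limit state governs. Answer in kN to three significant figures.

921 kN (bolt shear governs)

Bolt shear: A_b = π·30²/4 = 706.9 mm²; R_n = 579 × 706.9 × 3 × 1 / 1000 = 1228 kN → 0.75 × 1228 = 921 kN.
Bearing (1.5 l_c t F_u ≤ 3.0 d t F_u): upper limit = 3.0·30·20·410 / 1000 = 738 kN.
  Edge l_c = 60 − 33/2 = 43.5 → r_n = 535 kN; interior l_c = 105 − 33 = 72 → r_n = 738 kN.
  R_n,bearing = 1·535 + 2·738 = 2011 kN → 0.75 × 2011 = 1510 kN.
Bolt shear governs: 921 kN.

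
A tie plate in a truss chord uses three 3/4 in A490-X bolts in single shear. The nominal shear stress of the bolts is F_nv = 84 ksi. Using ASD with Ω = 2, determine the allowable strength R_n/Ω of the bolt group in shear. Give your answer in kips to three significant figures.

55.7 kips

A_b = π × 0.75² / 4 = 0.4418 in².
R_n = F_nv · A_b · n · n_s = 84 × 0.4418 × 3 × 1 = 111.3 kips.
Allowable strength R_n/Ω = 111.3 / 2 = 55.7 kips.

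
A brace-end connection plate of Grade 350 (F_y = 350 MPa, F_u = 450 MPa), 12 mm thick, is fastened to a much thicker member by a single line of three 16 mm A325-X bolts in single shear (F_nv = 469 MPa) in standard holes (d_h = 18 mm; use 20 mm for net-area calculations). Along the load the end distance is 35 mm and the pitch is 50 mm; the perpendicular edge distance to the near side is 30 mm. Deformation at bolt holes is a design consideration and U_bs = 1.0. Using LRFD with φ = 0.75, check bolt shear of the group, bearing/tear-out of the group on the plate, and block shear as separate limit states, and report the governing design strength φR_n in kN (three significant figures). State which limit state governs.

Bolt shear: A_b = π·16²/4 = 201.1 mm²; R_n = 469 × 201.1 × 3 × 1 / 1000 = 282.9 kN → 0.75 × 282.9 = 212 kN.
Bearing: edge l_c = 26, r_n = 168.5 kN; interior l_c = 32, r_n = 207.4 kN; R_n = 168.5 + 2·207.4 = 583.2 kN → 437 kN.
Block shear: A_gv = 1620, A_nv = 1020, A_nt = 240 mm²; R_n = min(0.6F_uA_nv, 0.6F_yA_gv) + U_bs·F_u·A_nt = 383.4 kN → 288 kN.
Bolt shear governs: 212 kN.

212 kN (bolt shear governs)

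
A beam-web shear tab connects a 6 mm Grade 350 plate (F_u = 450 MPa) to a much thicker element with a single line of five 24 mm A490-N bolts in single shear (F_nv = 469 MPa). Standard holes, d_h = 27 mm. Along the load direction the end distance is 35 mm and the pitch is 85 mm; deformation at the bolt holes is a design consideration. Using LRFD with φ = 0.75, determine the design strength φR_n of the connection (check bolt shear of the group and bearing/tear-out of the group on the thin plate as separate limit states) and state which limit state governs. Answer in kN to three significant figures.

519 kN (bearing governs)

Bolt shear: A_b = π·24²/4 = 452.4 mm²; R_n = 469 × 452.4 × 5 × 1 / 1000 = 1061 kN → 0.75 × 1061 = 796 kN.
Bearing (1.2 l_c t F_u ≤ 2.4 d t F_u): upper limit = 2.4·24·6·450 / 1000 = 155.5 kN.
  Edge l_c = 35 − 27/2 = 21.5 → r_n = 69.66 kN; interior l_c = 85 − 27 = 58 → r_n = 155.5 kN.
  R_n,bearing = 1·69.66 + 4·155.5 = 691.7 kN → 0.75 × 691.7 = 519 kN.
Bearing governs: 519 kN.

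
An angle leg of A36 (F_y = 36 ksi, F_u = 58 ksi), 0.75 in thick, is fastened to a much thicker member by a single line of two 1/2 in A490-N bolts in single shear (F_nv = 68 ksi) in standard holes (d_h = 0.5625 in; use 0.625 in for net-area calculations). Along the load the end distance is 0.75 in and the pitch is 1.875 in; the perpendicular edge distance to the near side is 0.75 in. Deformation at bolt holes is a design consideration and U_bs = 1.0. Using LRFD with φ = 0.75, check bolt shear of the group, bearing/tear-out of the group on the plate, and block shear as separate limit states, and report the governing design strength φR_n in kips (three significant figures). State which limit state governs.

Bolt shear: A_b = π·0.5²/4 = 0.1963 in²; R_n = 68 × 0.1963 × 2 × 1 = 26.7 kips → 0.75 × 26.7 = 20 kips.
Bearing: edge l_c = 0.4688, r_n = 24.47 kips; interior l_c = 1.312, r_n = 52.2 kips; R_n = 24.47 + 1·52.2 = 76.67 kips → 57.5 kips.
Block shear: A_gv = 1.969, A_nv = 1.266, A_nt = 0.3281 in²; R_n = min(0.6F_uA_nv, 0.6F_yA_gv) + U_bs·F_u·A_nt = 61.56 kips → 46.2 kips.
Bolt shear governs: 20 kips.

20 kips (bolt shear governs)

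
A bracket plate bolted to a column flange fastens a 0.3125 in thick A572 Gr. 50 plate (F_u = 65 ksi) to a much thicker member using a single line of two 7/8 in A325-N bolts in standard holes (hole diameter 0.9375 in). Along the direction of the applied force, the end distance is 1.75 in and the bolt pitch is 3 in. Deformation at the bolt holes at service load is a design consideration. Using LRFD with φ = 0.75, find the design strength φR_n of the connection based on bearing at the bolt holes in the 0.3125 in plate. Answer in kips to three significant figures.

Per bolt r_n = 1.2 l_c t F_u ≤ 2.4 d t F_u; upper limit = 2.4 × 0.875 × 0.3125 × 65 = 42.66 kips.
Edge bolt: l_c = 1.75 − 0.9375/2 = 1.281 in → 1.2 × 1.281 × 0.3125 × 65 = 31.23 → r_n = 31.23 kips.
Interior bolts: l_c = 3 − 0.9375 = 2.062 in → 1.2 × 2.062 × 0.3125 × 65 = 50.27 → r_n = 42.66 kips.
R_n = 1 × 31.23 + 1 × 42.66 = 73.89 kips.
Design strength φR_n = 0.75 × 73.89 = 55.4 kips.

55.4 kips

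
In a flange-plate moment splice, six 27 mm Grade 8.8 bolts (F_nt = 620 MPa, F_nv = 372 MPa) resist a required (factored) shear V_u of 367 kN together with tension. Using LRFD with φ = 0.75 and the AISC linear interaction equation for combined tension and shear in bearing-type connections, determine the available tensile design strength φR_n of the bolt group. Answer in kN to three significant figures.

A_b = π·27²/4 = 572.6 mm²; f_rv = 367 × 1000 / (6 × 572.6) = 106.8 MPa.
F'_nt = 1.3 F_nt − (F_nt / φF_nv) f_rv = 1.3·620 − (620/(0.75·372))·106.8 = 568.6 MPa, capped at F_nt → F'_nt = 568.6 MPa.
R_n = F'_nt · A_b · n = 568.6 × 572.6 × 6 / 1000 = 1953 kN.
Design strength φR_n = 0.75 × 1953 = 1460 kN.

1460 kN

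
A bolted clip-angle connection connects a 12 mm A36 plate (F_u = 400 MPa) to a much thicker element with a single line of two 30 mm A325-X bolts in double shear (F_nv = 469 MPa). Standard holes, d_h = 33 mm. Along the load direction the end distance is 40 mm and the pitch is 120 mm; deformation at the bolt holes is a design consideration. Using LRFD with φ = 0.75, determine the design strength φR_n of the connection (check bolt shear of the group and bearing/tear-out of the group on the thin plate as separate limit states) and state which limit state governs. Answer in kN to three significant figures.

361 kN (bearing governs)

Bolt shear: A_b = π·30²/4 = 706.9 mm²; R_n = 469 × 706.9 × 2 × 2 / 1000 = 1326 kN → 0.75 × 1326 = 995 kN.
Bearing (1.2 l_c t F_u ≤ 2.4 d t F_u): upper limit = 2.4·30·12·400 / 1000 = 345.6 kN.
  Edge l_c = 40 − 33/2 = 23.5 → r_n = 135.4 kN; interior l_c = 120 − 33 = 87 → r_n = 345.6 kN.
  R_n,bearing = 1·135.4 + 1·345.6 = 481 kN → 0.75 × 481 = 361 kN.
Bearing governs: 361 kN.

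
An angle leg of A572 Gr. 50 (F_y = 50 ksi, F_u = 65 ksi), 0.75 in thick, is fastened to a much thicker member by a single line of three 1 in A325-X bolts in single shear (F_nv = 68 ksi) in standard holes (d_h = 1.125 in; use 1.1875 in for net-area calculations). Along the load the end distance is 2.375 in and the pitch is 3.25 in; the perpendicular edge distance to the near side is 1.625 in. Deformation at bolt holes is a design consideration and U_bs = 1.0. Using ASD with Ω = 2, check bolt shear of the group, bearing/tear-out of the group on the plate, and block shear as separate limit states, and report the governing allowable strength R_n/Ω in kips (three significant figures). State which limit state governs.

Bolt shear: A_b = π·1²/4 = 0.7854 in²; R_n = 68 × 0.7854 × 3 × 1 = 160.2 kips → 160.2 / 2 = 80.1 kips.
Bearing: edge l_c = 1.812, r_n = 106 kips; interior l_c = 2.125, r_n = 117 kips; R_n = 106 + 2·117 = 340 kips → 170 kips.
Block shear: A_gv = 6.656, A_nv = 4.43, A_nt = 0.7734 in²; R_n = min(0.6F_uA_nv, 0.6F_yA_gv) + U_bs·F_u·A_nt = 223 kips → 112 kips.
Bolt shear governs: 80.1 kips.

80.1 kips (bolt shear governs)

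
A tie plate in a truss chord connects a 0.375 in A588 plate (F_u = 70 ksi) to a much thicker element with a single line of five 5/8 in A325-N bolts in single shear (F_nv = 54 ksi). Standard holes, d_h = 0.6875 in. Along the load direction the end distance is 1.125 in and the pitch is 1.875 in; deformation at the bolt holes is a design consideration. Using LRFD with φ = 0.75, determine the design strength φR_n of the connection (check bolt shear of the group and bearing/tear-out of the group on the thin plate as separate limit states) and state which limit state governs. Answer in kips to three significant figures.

Bolt shear: A_b = π·0.625²/4 = 0.3068 in²; R_n = 54 × 0.3068 × 5 × 1 = 82.83 kips → 0.75 × 82.83 = 62.1 kips.
Bearing (1.2 l_c t F_u ≤ 2.4 d t F_u): upper limit = 2.4·0.625·0.375·70 = 39.38 kips.
  Edge l_c = 1.125 − 0.6875/2 = 0.7812 → r_n = 24.61 kips; interior l_c = 1.875 − 0.6875 = 1.188 → r_n = 37.41 kips.
  R_n,bearing = 1·24.61 + 4·37.41 = 174.2 kips → 0.75 × 174.2 = 131 kips.
Bolt shear governs: 62.1 kips.

62.1 kips (bolt shear governs)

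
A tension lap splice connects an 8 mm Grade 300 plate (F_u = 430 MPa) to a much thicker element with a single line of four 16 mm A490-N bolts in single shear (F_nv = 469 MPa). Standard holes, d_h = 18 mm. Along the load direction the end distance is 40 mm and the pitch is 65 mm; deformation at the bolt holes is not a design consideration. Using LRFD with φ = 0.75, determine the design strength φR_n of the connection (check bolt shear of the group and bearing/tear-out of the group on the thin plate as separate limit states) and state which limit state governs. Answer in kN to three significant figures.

283 kN (bolt shear governs)

Bolt shear: A_b = π·16²/4 = 201.1 mm²; R_n = 469 × 201.1 × 4 × 1 / 1000 = 377.2 kN → 0.75 × 377.2 = 283 kN.
Bearing (1.5 l_c t F_u ≤ 3.0 d t F_u): upper limit = 3.0·16·8·430 / 1000 = 165.1 kN.
  Edge l_c = 40 − 18/2 = 31 → r_n = 160 kN; interior l_c = 65 − 18 = 47 → r_n = 165.1 kN.
  R_n,bearing = 1·160 + 3·165.1 = 655.3 kN → 0.75 × 655.3 = 491 kN.
Bolt shear governs: 283 kN.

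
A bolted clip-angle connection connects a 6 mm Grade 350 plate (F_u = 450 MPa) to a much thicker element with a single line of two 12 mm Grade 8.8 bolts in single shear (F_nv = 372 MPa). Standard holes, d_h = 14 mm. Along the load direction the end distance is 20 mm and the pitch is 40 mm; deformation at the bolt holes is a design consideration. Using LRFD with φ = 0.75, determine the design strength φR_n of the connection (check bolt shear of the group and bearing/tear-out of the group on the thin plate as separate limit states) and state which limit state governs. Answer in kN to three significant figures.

63.1 kN (bolt shear governs)

Bolt shear: A_b = π·12²/4 = 113.1 mm²; R_n = 372 × 113.1 × 2 × 1 / 1000 = 84.14 kN → 0.75 × 84.14 = 63.1 kN.
Bearing (1.2 l_c t F_u ≤ 2.4 d t F_u): upper limit = 2.4·12·6·450 / 1000 = 77.76 kN.
  Edge l_c = 20 − 14/2 = 13 → r_n = 42.12 kN; interior l_c = 40 − 14 = 26 → r_n = 77.76 kN.
  R_n,bearing = 1·42.12 + 1·77.76 = 119.9 kN → 0.75 × 119.9 = 89.9 kN.
Bolt shear governs: 63.1 kN.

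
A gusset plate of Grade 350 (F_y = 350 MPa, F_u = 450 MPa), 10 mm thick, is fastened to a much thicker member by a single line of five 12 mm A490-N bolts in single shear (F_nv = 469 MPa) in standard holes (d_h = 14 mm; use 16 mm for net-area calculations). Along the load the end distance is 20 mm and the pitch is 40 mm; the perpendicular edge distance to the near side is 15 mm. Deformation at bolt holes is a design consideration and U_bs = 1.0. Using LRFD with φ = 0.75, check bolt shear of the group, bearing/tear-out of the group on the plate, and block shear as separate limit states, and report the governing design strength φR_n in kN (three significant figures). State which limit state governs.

199 kN (bolt shear governs)

Bolt shear: A_b = π·12²/4 = 113.1 mm²; R_n = 469 × 113.1 × 5 × 1 / 1000 = 265.2 kN → 0.75 × 265.2 = 199 kN.
Bearing: edge l_c = 13, r_n = 70.2 kN; interior l_c = 26, r_n = 129.6 kN; R_n = 70.2 + 4·129.6 = 588.6 kN → 441 kN.
Block shear: A_gv = 1800, A_nv = 1080, A_nt = 70 mm²; R_n = min(0.6F_uA_nv, 0.6F_yA_gv) + U_bs·F_u·A_nt = 323.1 kN → 242 kN.
Bolt shear governs: 199 kN.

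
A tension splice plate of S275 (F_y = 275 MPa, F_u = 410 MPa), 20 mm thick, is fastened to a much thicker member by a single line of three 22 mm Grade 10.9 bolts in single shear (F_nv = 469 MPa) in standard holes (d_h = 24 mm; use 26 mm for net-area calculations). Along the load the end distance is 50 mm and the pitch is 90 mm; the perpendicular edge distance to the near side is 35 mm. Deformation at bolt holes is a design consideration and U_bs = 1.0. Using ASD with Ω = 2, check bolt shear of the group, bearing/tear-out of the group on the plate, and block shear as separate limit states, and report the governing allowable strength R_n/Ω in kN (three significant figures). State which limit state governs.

Bolt shear: A_b = π·22²/4 = 380.1 mm²; R_n = 469 × 380.1 × 3 × 1 / 1000 = 534.8 kN → 534.8 / 2 = 267 kN.
Bearing: edge l_c = 38, r_n = 373.9 kN; interior l_c = 66, r_n = 433 kN; R_n = 373.9 + 2·433 = 1240 kN → 620 kN.
Block shear: A_gv = 4600, A_nv = 3300, A_nt = 440 mm²; R_n = min(0.6F_uA_nv, 0.6F_yA_gv) + U_bs·F_u·A_nt = 939.4 kN → 470 kN.
Bolt shear governs: 267 kN.

267 kN (bolt shear governs)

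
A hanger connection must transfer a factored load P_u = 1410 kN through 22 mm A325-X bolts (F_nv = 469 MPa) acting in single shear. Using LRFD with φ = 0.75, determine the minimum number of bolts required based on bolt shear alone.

A_b = π·22²/4 = 380.1 mm².
Per-bolt design strength φR_n = 0.75 × 469 × 380.1 × 1 / 1000 = 133.7 kN.
n ≥ 1410 / 133.7 = 10.55 → use 11 bolts.

11 bolts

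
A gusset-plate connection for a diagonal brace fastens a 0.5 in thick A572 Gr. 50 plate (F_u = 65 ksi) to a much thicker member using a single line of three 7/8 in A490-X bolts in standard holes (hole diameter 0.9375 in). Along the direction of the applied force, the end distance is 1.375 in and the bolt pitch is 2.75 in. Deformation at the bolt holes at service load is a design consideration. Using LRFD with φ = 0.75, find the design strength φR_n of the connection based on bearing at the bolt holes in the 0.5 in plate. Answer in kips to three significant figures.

129 kips

Per bolt r_n = 1.2 l_c t F_u ≤ 2.4 d t F_u; upper limit = 2.4 × 0.875 × 0.5 × 65 = 68.25 kips.
Edge bolt: l_c = 1.375 − 0.9375/2 = 0.9062 in → 1.2 × 0.9062 × 0.5 × 65 = 35.34 → r_n = 35.34 kips.
Interior bolts: l_c = 2.75 − 0.9375 = 1.812 in → 1.2 × 1.812 × 0.5 × 65 = 70.69 → r_n = 68.25 kips.
R_n = 1 × 35.34 + 2 × 68.25 = 171.8 kips.
Design strength φR_n = 0.75 × 171.8 = 129 kips.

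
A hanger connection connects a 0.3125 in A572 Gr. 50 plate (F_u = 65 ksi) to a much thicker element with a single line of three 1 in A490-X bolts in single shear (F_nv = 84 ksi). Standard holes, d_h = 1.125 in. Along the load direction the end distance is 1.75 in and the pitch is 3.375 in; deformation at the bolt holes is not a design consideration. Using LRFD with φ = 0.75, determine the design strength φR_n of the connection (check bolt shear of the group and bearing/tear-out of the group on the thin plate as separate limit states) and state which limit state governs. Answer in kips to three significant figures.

119 kips (bearing governs)

Bolt shear: A_b = π·1²/4 = 0.7854 in²; R_n = 84 × 0.7854 × 3 × 1 = 197.9 kips → 0.75 × 197.9 = 148 kips.
Bearing (1.5 l_c t F_u ≤ 3.0 d t F_u): upper limit = 3.0·1·0.3125·65 = 60.94 kips.
  Edge l_c = 1.75 − 1.125/2 = 1.188 → r_n = 36.18 kips; interior l_c = 3.375 − 1.125 = 2.25 → r_n = 60.94 kips.
  R_n,bearing = 1·36.18 + 2·60.94 = 158.1 kips → 0.75 × 158.1 = 119 kips.
Bearing governs: 119 kips.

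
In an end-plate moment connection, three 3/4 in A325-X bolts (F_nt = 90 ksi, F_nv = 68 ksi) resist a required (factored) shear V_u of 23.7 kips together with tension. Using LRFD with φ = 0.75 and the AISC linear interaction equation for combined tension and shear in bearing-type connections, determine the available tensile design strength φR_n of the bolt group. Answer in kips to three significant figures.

A_b = π·0.75²/4 = 0.4418 in²; f_rv = 23.7 / (3 × 0.4418) = 17.88 ksi.
F'_nt = 1.3 F_nt − (F_nt / φF_nv) f_rv = 1.3·90 − (90/(0.75·68))·17.88 = 85.44 ksi, capped at F_nt → F'_nt = 85.44 ksi.
R_n = F'_nt · A_b · n = 85.44 × 0.4418 × 3 = 113.2 kips.
Design strength φR_n = 0.75 × 113.2 = 84.9 kips.

84.9 kips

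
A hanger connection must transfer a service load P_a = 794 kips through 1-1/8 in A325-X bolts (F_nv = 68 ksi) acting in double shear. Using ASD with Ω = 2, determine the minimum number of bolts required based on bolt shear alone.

A_b = π·1.125²/4 = 0.994 in².
Per-bolt allowable strength R_n/Ω = 68 × 0.994 × 2 / 2 = 67.59 kips.
n ≥ 794 / 67.59 = 11.75 → use 12 bolts.

12 bolts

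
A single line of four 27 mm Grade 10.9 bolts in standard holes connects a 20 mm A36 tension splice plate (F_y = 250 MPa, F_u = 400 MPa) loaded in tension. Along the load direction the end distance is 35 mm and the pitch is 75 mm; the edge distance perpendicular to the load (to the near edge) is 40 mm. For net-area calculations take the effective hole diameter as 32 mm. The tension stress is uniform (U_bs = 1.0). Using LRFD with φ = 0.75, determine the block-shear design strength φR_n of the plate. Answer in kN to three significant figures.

677 kN

Shear plane L_v = 35 + 3·75 = 260 mm; A_gv = 260 × 20 = 5200 mm².
A_nv = (260 − 3.5·32) × 20 = 2960 mm².
A_nt = (40 − 0.5·32) × 20 = 480 mm².
0.6 F_u A_nv = 710.4 kN; 0.6 F_y A_gv = 780 kN → shear rupture governs the shear term.
R_n = 710.4 + 1.0 × 400 × 480 / 1000 = 902.4 kN.
Design strength φR_n = 0.75 × 902.4 = 677 kN.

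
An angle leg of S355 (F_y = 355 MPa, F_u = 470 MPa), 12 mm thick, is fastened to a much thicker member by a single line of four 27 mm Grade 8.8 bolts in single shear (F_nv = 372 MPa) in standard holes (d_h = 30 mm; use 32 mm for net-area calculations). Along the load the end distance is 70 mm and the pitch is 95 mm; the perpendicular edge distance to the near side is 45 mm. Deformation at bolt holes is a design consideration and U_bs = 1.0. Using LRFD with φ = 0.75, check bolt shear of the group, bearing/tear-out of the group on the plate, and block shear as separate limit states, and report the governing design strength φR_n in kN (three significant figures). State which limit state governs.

Bolt shear: A_b = π·27²/4 = 572.6 mm²; R_n = 372 × 572.6 × 4 × 1 / 1000 = 852 kN → 0.75 × 852 = 639 kN.
Bearing: edge l_c = 55, r_n = 365.5 kN; interior l_c = 65, r_n = 365.5 kN; R_n = 365.5 + 3·365.5 = 1462 kN → 1100 kN.
Block shear: A_gv = 4260, A_nv = 2916, A_nt = 348 mm²; R_n = min(0.6F_uA_nv, 0.6F_yA_gv) + U_bs·F_u·A_nt = 985.9 kN → 739 kN.
Bolt shear governs: 639 kN.

639 kN (bolt shear governs)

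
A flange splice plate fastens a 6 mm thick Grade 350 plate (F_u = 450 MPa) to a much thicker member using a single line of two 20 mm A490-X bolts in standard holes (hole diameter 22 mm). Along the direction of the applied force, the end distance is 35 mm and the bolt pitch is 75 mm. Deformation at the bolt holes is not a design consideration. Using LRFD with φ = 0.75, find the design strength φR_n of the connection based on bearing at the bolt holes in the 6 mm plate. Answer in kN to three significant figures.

Per bolt r_n = 1.5 l_c t F_u ≤ 3.0 d t F_u; upper limit = 3.0 × 20 × 6 × 450 / 1000 = 162 kN.
Edge bolt: l_c = 35 − 22/2 = 24 mm → 1.5 × 24 × 6 × 450 / 1000 = 97.2 → r_n = 97.2 kN.
Interior bolts: l_c = 75 − 22 = 53 mm → 1.5 × 53 × 6 × 450 / 1000 = 214.7 → r_n = 162 kN.
R_n = 1 × 97.2 + 1 × 162 = 259.2 kN.
Design strength φR_n = 0.75 × 259.2 = 194 kN.

194 kN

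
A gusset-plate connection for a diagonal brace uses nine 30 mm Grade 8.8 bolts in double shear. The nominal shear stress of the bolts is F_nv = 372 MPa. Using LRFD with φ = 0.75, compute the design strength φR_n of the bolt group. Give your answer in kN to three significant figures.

3550 kN

A_b = π × 30² / 4 = 706.9 mm².
R_n = F_nv · A_b · n · n_s = 372 × 706.9 × 9 × 2 / 1000 = 4733 kN.
Design strength φR_n = 0.75 × 4733 = 3550 kN.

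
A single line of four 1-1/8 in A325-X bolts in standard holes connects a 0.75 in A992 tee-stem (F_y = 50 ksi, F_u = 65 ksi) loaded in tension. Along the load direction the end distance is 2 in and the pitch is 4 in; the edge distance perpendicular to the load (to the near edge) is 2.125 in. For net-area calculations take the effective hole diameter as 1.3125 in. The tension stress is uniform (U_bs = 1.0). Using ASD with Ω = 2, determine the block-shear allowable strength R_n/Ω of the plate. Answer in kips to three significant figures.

Shear plane L_v = 2 + 3·4 = 14 in; A_gv = 14 × 0.75 = 10.5 in².
A_nv = (14 − 3.5·1.3125) × 0.75 = 7.055 in².
A_nt = (2.125 − 0.5·1.3125) × 0.75 = 1.102 in².
0.6 F_u A_nv = 275.1 kips; 0.6 F_y A_gv = 315 kips → shear rupture governs the shear term.
R_n = 275.1 + 1.0 × 65 × 1.102 = 346.7 kips.
Allowable strength R_n/Ω = 346.7 / 2 = 173 kips.

173 kips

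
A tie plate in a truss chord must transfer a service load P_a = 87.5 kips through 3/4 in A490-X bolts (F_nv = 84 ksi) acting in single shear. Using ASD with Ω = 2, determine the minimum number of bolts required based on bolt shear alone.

A_b = π·0.75²/4 = 0.4418 in².
Per-bolt allowable strength R_n/Ω = 84 × 0.4418 × 1 / 2 = 18.56 kips.
n ≥ 87.5 / 18.56 = 4.716 → use 5 bolts.

5 bolts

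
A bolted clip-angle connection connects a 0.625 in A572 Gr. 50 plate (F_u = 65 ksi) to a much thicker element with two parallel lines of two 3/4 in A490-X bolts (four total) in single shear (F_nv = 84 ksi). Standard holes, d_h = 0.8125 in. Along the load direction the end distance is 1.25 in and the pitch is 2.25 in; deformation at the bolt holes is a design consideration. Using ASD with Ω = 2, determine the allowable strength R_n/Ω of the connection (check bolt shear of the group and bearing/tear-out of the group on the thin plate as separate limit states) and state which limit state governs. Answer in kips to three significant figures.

74.2 kips (bolt shear governs)

Bolt shear: A_b = π·0.75²/4 = 0.4418 in²; R_n = 84 × 0.4418 × 4 × 1 = 148.4 kips → 148.4 / 2 = 74.2 kips.
Bearing (1.2 l_c t F_u ≤ 2.4 d t F_u): upper limit = 2.4·0.75·0.625·65 = 73.12 kips.
  Edge l_c = 1.25 − 0.8125/2 = 0.8438 → r_n = 41.13 kips; interior l_c = 2.25 − 0.8125 = 1.438 → r_n = 70.08 kips.
  R_n,bearing = 2·41.13 + 2·70.08 = 222.4 kips → 222.4 / 2 = 111 kips.
Bolt shear governs: 74.2 kips.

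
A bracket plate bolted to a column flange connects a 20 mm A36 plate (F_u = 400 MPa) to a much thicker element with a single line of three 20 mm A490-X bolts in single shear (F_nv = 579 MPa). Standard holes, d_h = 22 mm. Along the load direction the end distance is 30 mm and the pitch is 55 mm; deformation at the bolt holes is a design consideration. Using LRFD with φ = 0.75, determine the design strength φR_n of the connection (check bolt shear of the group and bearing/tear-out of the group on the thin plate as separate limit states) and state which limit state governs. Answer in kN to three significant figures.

409 kN (bolt shear governs)

Bolt shear: A_b = π·20²/4 = 314.2 mm²; R_n = 579 × 314.2 × 3 × 1 / 1000 = 545.7 kN → 0.75 × 545.7 = 409 kN.
Bearing (1.2 l_c t F_u ≤ 2.4 d t F_u): upper limit = 2.4·20·20·400 / 1000 = 384 kN.
  Edge l_c = 30 − 22/2 = 19 → r_n = 182.4 kN; interior l_c = 55 − 22 = 33 → r_n = 316.8 kN.
  R_n,bearing = 1·182.4 + 2·316.8 = 816 kN → 0.75 × 816 = 612 kN.
Bolt shear governs: 409 kN.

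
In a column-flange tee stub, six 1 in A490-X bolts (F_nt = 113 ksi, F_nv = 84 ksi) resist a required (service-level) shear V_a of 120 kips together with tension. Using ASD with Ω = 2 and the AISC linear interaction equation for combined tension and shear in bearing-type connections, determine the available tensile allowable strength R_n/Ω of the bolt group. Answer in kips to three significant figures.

185 kips

A_b = π·1²/4 = 0.7854 in²; f_rv = 120 / (6 × 0.7854) = 25.46 ksi.
F'_nt = 1.3 F_nt − (Ω F_nt / F_nv) f_rv = 1.3·113 − (2·113/84)·25.46 = 78.39 ksi, capped at F_nt → F'_nt = 78.39 ksi.
R_n = F'_nt · A_b · n = 78.39 × 0.7854 × 6 = 369.4 kips.
Allowable strength R_n/Ω = 369.4 / 2 = 185 kips.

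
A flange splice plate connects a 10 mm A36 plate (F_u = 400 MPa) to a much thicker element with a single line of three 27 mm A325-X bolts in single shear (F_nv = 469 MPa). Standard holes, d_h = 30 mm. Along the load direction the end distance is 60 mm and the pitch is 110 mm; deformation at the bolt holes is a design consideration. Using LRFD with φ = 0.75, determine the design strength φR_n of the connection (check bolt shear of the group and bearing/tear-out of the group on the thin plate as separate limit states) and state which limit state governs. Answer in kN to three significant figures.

Bolt shear: A_b = π·27²/4 = 572.6 mm²; R_n = 469 × 572.6 × 3 × 1 / 1000 = 805.6 kN → 0.75 × 805.6 = 604 kN.
Bearing (1.2 l_c t F_u ≤ 2.4 d t F_u): upper limit = 2.4·27·10·400 / 1000 = 259.2 kN.
  Edge l_c = 60 − 30/2 = 45 → r_n = 216 kN; interior l_c = 110 − 30 = 80 → r_n = 259.2 kN.
  R_n,bearing = 1·216 + 2·259.2 = 734.4 kN → 0.75 × 734.4 = 551 kN.
Bearing governs: 551 kN.

551 kN (bearing governs)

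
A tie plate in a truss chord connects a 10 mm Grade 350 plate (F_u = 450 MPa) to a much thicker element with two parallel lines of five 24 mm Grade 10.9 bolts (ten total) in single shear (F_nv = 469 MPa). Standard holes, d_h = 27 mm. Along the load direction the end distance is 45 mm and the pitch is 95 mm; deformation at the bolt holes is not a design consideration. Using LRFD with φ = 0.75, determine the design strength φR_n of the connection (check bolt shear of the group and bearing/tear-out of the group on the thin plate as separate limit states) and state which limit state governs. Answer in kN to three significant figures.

Bolt shear: A_b = π·24²/4 = 452.4 mm²; R_n = 469 × 452.4 × 10 × 1 / 1000 = 2122 kN → 0.75 × 2122 = 1590 kN.
Bearing (1.5 l_c t F_u ≤ 3.0 d t F_u): upper limit = 3.0·24·10·450 / 1000 = 324 kN.
  Edge l_c = 45 − 27/2 = 31.5 → r_n = 212.6 kN; interior l_c = 95 − 27 = 68 → r_n = 324 kN.
  R_n,bearing = 2·212.6 + 8·324 = 3017 kN → 0.75 × 3017 = 2260 kN.
Bolt shear governs: 1590 kN.

1590 kN (bolt shear governs)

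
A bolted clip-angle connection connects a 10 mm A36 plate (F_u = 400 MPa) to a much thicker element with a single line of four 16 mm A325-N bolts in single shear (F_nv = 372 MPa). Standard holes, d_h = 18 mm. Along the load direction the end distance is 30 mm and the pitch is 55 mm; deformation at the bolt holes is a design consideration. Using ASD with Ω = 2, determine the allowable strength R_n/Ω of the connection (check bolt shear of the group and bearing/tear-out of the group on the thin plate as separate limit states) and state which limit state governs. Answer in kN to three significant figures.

Bolt shear: A_b = π·16²/4 = 201.1 mm²; R_n = 372 × 201.1 × 4 × 1 / 1000 = 299.2 kN → 299.2 / 2 = 150 kN.
Bearing (1.2 l_c t F_u ≤ 2.4 d t F_u): upper limit = 2.4·16·10·400 / 1000 = 153.6 kN.
  Edge l_c = 30 − 18/2 = 21 → r_n = 100.8 kN; interior l_c = 55 − 18 = 37 → r_n = 153.6 kN.
  R_n,bearing = 1·100.8 + 3·153.6 = 561.6 kN → 561.6 / 2 = 281 kN.
Bolt shear governs: 150 kN.

150 kN (bolt shear governs)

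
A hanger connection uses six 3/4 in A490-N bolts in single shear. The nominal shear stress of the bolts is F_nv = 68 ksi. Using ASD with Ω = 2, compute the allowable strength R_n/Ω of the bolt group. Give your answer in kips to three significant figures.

90.1 kips

A_b = π × 0.75² / 4 = 0.4418 in².
R_n = F_nv · A_b · n · n_s = 68 × 0.4418 × 6 × 1 = 180.2 kips.
Allowable strength R_n/Ω = 180.2 / 2 = 90.1 kips.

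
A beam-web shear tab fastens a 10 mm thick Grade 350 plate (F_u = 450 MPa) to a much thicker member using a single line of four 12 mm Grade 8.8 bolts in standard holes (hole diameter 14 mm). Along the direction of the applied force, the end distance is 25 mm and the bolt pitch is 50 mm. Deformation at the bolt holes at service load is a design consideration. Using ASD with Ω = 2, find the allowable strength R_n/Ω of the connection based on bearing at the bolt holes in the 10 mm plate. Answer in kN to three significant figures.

243 kN

Per bolt r_n = 1.2 l_c t F_u ≤ 2.4 d t F_u; upper limit = 2.4 × 12 × 10 × 450 / 1000 = 129.6 kN.
Edge bolt: l_c = 25 − 14/2 = 18 mm → 1.2 × 18 × 10 × 450 / 1000 = 97.2 → r_n = 97.2 kN.
Interior bolts: l_c = 50 − 14 = 36 mm → 1.2 × 36 × 10 × 450 / 1000 = 194.4 → r_n = 129.6 kN.
R_n = 1 × 97.2 + 3 × 129.6 = 486 kN.
Allowable strength R_n/Ω = 486 / 2 = 243 kN.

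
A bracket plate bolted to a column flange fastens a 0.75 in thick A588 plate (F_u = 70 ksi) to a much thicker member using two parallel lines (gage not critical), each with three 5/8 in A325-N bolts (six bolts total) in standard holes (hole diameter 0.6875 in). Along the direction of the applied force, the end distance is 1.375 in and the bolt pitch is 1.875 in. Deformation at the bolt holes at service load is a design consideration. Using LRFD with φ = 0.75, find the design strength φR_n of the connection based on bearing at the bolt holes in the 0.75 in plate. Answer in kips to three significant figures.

322 kips

Per bolt r_n = 1.2 l_c t F_u ≤ 2.4 d t F_u; upper limit = 2.4 × 0.625 × 0.75 × 70 = 78.75 kips.
Edge bolt: l_c = 1.375 − 0.6875/2 = 1.031 in → 1.2 × 1.031 × 0.75 × 70 = 64.97 → r_n = 64.97 kips.
Interior bolts: l_c = 1.875 − 0.6875 = 1.188 in → 1.2 × 1.188 × 0.75 × 70 = 74.81 → r_n = 74.81 kips.
R_n = 2 × 64.97 + 4 × 74.81 = 429.2 kips.
Design strength φR_n = 0.75 × 429.2 = 322 kips.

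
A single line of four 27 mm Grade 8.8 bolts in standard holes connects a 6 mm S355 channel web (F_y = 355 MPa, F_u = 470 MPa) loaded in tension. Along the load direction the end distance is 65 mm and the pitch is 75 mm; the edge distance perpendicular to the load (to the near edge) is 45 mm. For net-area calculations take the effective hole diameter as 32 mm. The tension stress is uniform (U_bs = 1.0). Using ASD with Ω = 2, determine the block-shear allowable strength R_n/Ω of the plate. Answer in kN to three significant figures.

191 kN

Shear plane L_v = 65 + 3·75 = 290 mm; A_gv = 290 × 6 = 1740 mm².
A_nv = (290 − 3.5·32) × 6 = 1068 mm².
A_nt = (45 − 0.5·32) × 6 = 174 mm².
0.6 F_u A_nv = 301.2 kN; 0.6 F_y A_gv = 370.6 kN → shear rupture governs the shear term.
R_n = 301.2 + 1.0 × 470 × 174 / 1000 = 383 kN.
Allowable strength R_n/Ω = 383 / 2 = 191 kN.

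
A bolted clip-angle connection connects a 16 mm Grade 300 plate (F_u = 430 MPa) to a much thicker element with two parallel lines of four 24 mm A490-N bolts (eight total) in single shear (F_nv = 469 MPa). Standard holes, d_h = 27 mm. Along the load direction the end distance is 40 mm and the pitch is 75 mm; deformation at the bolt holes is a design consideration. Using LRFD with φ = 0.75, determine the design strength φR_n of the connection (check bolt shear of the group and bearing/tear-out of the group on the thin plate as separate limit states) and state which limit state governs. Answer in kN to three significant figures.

1270 kN (bolt shear governs)

Bolt shear: A_b = π·24²/4 = 452.4 mm²; R_n = 469 × 452.4 × 8 × 1 / 1000 = 1697 kN → 0.75 × 1697 = 1270 kN.
Bearing (1.2 l_c t F_u ≤ 2.4 d t F_u): upper limit = 2.4·24·16·430 / 1000 = 396.3 kN.
  Edge l_c = 40 − 27/2 = 26.5 → r_n = 218.8 kN; interior l_c = 75 − 27 = 48 → r_n = 396.3 kN.
  R_n,bearing = 2·218.8 + 6·396.3 = 2815 kN → 0.75 × 2815 = 2110 kN.
Bolt shear governs: 1270 kN.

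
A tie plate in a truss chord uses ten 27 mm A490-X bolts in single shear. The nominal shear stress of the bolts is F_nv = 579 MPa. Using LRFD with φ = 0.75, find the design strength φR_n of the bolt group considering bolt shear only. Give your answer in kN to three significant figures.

2490 kN

A_b = π × 27² / 4 = 572.6 mm².
R_n = F_nv · A_b · n · n_s = 579 × 572.6 × 10 × 1 / 1000 = 3315 kN.
Design strength φR_n = 0.75 × 3315 = 2490 kN.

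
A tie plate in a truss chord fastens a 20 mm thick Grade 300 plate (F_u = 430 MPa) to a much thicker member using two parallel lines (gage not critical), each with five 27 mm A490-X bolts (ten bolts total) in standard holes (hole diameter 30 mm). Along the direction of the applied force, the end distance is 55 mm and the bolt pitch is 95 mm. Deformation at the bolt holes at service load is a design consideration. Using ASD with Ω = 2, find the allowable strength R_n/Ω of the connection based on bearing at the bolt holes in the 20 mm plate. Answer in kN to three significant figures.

2640 kN

Per bolt r_n = 1.2 l_c t F_u ≤ 2.4 d t F_u; upper limit = 2.4 × 27 × 20 × 430 / 1000 = 557.3 kN.
Edge bolt: l_c = 55 − 30/2 = 40 mm → 1.2 × 40 × 20 × 430 / 1000 = 412.8 → r_n = 412.8 kN.
Interior bolts: l_c = 95 − 30 = 65 mm → 1.2 × 65 × 20 × 430 / 1000 = 670.8 → r_n = 557.3 kN.
R_n = 2 × 412.8 + 8 × 557.3 = 5284 kN.
Allowable strength R_n/Ω = 5284 / 2 = 2640 kN.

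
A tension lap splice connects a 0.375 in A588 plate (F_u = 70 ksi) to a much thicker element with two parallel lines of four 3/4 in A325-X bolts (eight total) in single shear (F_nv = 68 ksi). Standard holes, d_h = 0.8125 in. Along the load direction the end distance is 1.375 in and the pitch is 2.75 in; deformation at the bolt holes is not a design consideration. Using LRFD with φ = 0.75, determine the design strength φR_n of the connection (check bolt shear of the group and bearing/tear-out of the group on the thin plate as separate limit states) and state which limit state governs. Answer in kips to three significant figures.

Bolt shear: A_b = π·0.75²/4 = 0.4418 in²; R_n = 68 × 0.4418 × 8 × 1 = 240.3 kips → 0.75 × 240.3 = 180 kips.
Bearing (1.5 l_c t F_u ≤ 3.0 d t F_u): upper limit = 3.0·0.75·0.375·70 = 59.06 kips.
  Edge l_c = 1.375 − 0.8125/2 = 0.9688 → r_n = 38.14 kips; interior l_c = 2.75 − 0.8125 = 1.938 → r_n = 59.06 kips.
  R_n,bearing = 2·38.14 + 6·59.06 = 430.7 kips → 0.75 × 430.7 = 323 kips.
Bolt shear governs: 180 kips.

180 kips (bolt shear governs)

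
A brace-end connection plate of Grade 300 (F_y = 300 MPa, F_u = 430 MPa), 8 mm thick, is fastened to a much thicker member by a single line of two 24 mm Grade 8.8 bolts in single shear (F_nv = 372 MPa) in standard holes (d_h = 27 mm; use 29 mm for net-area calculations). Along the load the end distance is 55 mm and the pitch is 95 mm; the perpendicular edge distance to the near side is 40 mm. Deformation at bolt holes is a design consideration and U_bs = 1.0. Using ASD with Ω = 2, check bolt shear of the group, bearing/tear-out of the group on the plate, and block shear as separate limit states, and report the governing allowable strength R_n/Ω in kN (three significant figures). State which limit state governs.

152 kN (block shear governs)

Bolt shear: A_b = π·24²/4 = 452.4 mm²; R_n = 372 × 452.4 × 2 × 1 / 1000 = 336.6 kN → 336.6 / 2 = 168 kN.
Bearing: edge l_c = 41.5, r_n = 171.3 kN; interior l_c = 68, r_n = 198.1 kN; R_n = 171.3 + 1·198.1 = 369.5 kN → 185 kN.
Block shear: A_gv = 1200, A_nv = 852, A_nt = 204 mm²; R_n = min(0.6F_uA_nv, 0.6F_yA_gv) + U_bs·F_u·A_nt = 303.7 kN → 152 kN.
Block shear governs: 152 kN.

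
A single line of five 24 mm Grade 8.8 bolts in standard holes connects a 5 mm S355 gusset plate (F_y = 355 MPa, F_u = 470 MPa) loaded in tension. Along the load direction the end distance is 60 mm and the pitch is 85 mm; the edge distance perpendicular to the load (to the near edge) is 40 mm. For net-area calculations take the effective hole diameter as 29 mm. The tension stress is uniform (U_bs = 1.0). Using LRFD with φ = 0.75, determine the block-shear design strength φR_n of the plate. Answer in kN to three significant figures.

330 kN

Shear plane L_v = 60 + 4·85 = 400 mm; A_gv = 400 × 5 = 2000 mm².
A_nv = (400 − 4.5·29) × 5 = 1348 mm².
A_nt = (40 − 0.5·29) × 5 = 127.5 mm².
0.6 F_u A_nv = 380 kN; 0.6 F_y A_gv = 426 kN → shear rupture governs the shear term.
R_n = 380 + 1.0 × 470 × 127.5 / 1000 = 439.9 kN.
Design strength φR_n = 0.75 × 439.9 = 330 kN.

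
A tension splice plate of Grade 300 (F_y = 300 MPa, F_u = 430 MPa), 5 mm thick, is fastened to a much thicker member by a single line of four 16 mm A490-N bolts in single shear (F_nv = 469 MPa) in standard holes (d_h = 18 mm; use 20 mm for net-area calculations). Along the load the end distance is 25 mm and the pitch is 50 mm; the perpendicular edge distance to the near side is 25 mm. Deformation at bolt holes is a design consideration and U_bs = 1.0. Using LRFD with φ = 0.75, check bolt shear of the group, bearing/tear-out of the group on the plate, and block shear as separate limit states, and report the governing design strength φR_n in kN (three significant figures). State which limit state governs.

Bolt shear: A_b = π·16²/4 = 201.1 mm²; R_n = 469 × 201.1 × 4 × 1 / 1000 = 377.2 kN → 0.75 × 377.2 = 283 kN.
Bearing: edge l_c = 16, r_n = 41.28 kN; interior l_c = 32, r_n = 82.56 kN; R_n = 41.28 + 3·82.56 = 289 kN → 217 kN.
Block shear: A_gv = 875, A_nv = 525, A_nt = 75 mm²; R_n = min(0.6F_uA_nv, 0.6F_yA_gv) + U_bs·F_u·A_nt = 167.7 kN → 126 kN.
Block shear governs: 126 kN.

126 kN (block shear governs)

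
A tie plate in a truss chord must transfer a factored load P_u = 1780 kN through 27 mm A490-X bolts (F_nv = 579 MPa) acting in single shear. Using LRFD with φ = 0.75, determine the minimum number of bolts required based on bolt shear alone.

A_b = π·27²/4 = 572.6 mm².
Per-bolt design strength φR_n = 0.75 × 579 × 572.6 × 1 / 1000 = 248.6 kN.
n ≥ 1780 / 248.6 = 7.159 → use 8 bolts.

8 bolts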